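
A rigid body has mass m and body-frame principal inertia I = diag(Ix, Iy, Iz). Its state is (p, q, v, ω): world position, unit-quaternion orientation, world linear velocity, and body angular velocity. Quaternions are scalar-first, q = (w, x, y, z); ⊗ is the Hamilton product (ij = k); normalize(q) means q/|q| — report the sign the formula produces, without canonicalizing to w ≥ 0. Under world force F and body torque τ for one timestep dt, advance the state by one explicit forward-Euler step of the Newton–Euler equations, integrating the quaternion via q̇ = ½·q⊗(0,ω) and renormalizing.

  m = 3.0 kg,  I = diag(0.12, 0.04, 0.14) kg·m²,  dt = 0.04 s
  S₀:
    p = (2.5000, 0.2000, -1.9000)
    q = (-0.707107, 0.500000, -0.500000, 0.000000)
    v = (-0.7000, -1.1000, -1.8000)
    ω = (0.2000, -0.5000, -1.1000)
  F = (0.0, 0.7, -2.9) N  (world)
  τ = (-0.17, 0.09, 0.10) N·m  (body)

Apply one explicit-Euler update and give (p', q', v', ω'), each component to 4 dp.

angular accel α = (-1.8750, 2.1400, 0.6571)
new body rate ω' = (0.1250, -0.4144, -1.0737)
Hamilton product q⊗(0,ω) = (-0.3500000, 0.4085786, 0.9035535, 0.6278177)
q + ½dt·q⊗(0,ω), renormalized = (-0.7139, 0.5080, -0.4818, 0.0126)
a = F/m = (0.0000, 0.2333, -0.9667)
p + v·dt = (2.4720, 0.1560, -1.9720)
v' = v + a·dt = (-0.7000, -1.0907, -1.8387)

p' = (2.4720, 0.1560, -1.9720)
q' = (-0.7139, 0.5080, -0.4818, 0.0126)
v' = (-0.7000, -1.0907, -1.8387)
ω' = (0.1250, -0.4144, -1.0737)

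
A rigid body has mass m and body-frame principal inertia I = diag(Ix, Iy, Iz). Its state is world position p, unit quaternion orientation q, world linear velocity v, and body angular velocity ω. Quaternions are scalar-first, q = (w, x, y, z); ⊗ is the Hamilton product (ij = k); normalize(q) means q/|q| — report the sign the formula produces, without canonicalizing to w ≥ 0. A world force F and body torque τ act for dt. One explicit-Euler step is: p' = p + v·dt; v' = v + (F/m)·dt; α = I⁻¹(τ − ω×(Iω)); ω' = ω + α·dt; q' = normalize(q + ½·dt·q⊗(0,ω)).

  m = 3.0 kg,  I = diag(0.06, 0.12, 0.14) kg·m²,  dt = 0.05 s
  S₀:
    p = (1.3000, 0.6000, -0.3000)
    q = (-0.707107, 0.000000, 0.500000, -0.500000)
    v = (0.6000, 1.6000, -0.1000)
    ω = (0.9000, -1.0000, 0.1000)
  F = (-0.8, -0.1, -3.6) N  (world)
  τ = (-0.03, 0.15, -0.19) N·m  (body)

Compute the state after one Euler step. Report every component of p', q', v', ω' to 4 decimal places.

p' = (1.3300, 0.6800, -0.3050)
q' = (-0.6930, -0.0271, 0.5061, -0.5127)
v' = (0.5867, 1.5983, -0.1600)
ω' = (0.8767, -0.9345, 0.0514)

p' = p + v·dt = (1.3300, 0.6800, -0.3050)
v + (F/m)dt = (0.5867, 1.5983, -0.1600)
gyro term ω×Iω = (-0.0020, -0.0072, -0.0540)
α = I⁻¹(τ − ω×Iω) = (-0.4667, 1.3100, -0.9714)
ω' = ω + α·dt = (0.8767, -0.9345, 0.0514)
Hamilton product q⊗(0,ω) = (0.5500000, -1.0863963, 0.2571070, -0.5207107)
updated quaternion q' = (-0.6930, -0.0271, 0.5061, -0.5127)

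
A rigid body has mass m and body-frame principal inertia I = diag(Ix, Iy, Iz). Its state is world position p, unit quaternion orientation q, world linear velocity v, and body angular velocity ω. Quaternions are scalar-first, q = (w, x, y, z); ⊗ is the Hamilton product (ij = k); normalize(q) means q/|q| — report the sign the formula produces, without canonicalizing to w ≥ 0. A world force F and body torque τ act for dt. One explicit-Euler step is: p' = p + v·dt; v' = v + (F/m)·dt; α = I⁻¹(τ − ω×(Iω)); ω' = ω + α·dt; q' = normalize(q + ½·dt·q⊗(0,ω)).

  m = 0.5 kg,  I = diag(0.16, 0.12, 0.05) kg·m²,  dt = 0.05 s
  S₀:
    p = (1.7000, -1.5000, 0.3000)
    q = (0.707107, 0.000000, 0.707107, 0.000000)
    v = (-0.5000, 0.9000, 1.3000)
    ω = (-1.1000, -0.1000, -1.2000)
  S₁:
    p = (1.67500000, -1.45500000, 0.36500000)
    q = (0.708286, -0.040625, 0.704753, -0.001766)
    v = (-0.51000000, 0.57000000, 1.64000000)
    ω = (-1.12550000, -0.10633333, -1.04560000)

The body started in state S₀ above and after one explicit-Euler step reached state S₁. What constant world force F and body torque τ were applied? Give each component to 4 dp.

Δω = ω₁−ω₀ = (-0.02550000, -0.00633333, 0.15440000)
precession coupling = (-0.0084, 0.1452, -0.0044)
I·α + gyro = (-0.0900, 0.1300, 0.1500)
velocity change Δv = (-0.01000000, -0.33000000, 0.34000000)
m·(v₁−v₀)/dt = (-0.1000, -3.3000, 3.4000)

F = (-0.1000, -3.3000, 3.4000)
τ = (-0.0900, 0.1300, 0.1500)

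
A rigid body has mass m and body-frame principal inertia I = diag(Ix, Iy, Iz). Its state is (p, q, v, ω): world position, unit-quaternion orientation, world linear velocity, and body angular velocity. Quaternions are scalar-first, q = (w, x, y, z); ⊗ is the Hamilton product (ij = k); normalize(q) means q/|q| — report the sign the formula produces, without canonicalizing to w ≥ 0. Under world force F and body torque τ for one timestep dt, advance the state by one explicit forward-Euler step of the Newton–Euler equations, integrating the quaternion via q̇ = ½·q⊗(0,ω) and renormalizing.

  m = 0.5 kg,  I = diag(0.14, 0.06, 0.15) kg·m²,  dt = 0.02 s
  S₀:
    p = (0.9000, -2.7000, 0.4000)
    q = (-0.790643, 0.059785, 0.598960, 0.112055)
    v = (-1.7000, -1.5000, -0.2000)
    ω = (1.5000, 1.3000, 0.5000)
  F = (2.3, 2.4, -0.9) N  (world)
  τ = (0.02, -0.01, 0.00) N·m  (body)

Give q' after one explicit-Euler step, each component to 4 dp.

2q̇ = q⊗(0,ω) = (-0.9243530, -1.0321560, -0.8896459, -1.2160410)
q' = normalize(q + ½dt·q⊗(0,ω)) = (-0.7997, 0.0495, 0.5899, 0.0999)

q' = (-0.7997, 0.0495, 0.5899, 0.0999)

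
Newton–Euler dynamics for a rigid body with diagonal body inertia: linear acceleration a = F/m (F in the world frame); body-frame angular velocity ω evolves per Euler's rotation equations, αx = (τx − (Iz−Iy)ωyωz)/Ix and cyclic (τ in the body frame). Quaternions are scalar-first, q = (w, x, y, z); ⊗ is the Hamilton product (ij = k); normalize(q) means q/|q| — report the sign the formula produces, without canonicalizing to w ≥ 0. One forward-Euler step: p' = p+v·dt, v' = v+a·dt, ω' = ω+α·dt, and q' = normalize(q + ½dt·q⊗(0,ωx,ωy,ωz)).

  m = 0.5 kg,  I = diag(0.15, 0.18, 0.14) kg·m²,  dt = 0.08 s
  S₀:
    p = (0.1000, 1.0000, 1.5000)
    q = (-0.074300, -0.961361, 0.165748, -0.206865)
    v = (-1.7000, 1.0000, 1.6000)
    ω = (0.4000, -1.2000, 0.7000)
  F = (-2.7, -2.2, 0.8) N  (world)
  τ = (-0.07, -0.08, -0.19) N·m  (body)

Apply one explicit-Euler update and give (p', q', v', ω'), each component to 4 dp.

p' = (-0.0360, 1.0800, 1.6280)
q' = (-0.0451, -0.9662, 0.1926, -0.1652)
v' = (-2.1320, 0.6480, 1.7280)
ω' = (0.3447, -1.2368, 0.5997)

linear accel F/m = (-5.4000, -4.4000, 1.6000)
p' = p + v·dt = (-0.0360, 1.0800, 1.6280)
new velocity v' = (-2.1320, 0.6480, 1.7280)
α = I⁻¹(τ − ω×Iω) = (-0.6907, -0.4600, -1.2543)
ω' = ω + α·dt = (0.3447, -1.2368, 0.5997)
Hamilton product q⊗(0,ω) = (0.7282475, -0.1619344, 0.6793667, 1.0353240)
q + ½dt·q⊗(0,ω), renormalized = (-0.0451, -0.9662, 0.1926, -0.1652)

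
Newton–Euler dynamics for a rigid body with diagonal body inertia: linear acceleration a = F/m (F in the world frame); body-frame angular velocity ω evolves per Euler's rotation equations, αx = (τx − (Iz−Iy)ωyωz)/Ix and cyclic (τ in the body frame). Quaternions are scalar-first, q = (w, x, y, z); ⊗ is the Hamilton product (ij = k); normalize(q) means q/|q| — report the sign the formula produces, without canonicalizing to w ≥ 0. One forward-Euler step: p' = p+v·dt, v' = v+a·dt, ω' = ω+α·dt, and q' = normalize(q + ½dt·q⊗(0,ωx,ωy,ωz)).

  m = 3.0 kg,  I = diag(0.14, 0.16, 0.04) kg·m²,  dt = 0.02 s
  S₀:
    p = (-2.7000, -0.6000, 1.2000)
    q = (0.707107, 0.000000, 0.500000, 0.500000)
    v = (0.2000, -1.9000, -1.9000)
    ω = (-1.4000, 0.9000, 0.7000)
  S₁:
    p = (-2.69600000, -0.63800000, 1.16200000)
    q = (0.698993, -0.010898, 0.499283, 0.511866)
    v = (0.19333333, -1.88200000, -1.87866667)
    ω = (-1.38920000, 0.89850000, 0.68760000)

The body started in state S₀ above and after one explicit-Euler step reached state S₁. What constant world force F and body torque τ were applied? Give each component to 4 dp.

v₁ − v₀ = (-0.00666667, 0.01800000, 0.02133333)
m·(v₁−v₀)/dt = (-1.0000, 2.7000, 3.2000)
rate change Δω = (0.01080000, -0.00150000, -0.01240000)
ω₀×(Iω₀) = (-0.0756, -0.0980, -0.0252)
I·α + gyro = (0.0000, -0.1100, -0.0500)

F = (-1.0000, 2.7000, 3.2000)
τ = (0.0000, -0.1100, -0.0500)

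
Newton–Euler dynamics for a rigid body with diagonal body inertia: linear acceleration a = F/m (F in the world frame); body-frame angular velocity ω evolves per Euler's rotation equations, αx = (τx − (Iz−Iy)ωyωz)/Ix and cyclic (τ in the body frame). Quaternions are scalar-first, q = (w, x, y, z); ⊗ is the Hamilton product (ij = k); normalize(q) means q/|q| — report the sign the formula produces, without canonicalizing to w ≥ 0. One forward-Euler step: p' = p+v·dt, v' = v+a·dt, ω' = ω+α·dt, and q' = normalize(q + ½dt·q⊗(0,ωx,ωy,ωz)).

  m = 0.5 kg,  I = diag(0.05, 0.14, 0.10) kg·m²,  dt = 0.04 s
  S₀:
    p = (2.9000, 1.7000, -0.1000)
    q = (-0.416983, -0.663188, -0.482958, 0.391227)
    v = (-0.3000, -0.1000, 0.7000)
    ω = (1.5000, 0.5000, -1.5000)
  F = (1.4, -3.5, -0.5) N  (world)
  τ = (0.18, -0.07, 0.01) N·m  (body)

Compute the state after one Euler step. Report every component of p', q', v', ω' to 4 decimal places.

p' = (2.8880, 1.6960, -0.0720)
q' = (-0.3802, -0.6645, -0.4948, 0.4112)
v' = (-0.1880, -0.3800, 0.6600)
ω' = (1.6200, 0.4479, -1.5230)

p' = p + v·dt = (2.8880, 1.6960, -0.0720)
v' = v + a·dt = (-0.1880, -0.3800, 0.6600)
precession coupling ω×(Iω) = (0.0300, 0.1125, 0.0675)
angular accel α = (3.0000, -1.3036, -0.5750)
ω + α·dt = (1.6200, 0.4479, -1.5230)
Hamilton product q⊗(0,ω) = (1.8231015, -0.0966510, -0.6164330, 1.0183175)
q + ½dt·q⊗(0,ω), renormalized = (-0.3802, -0.6645, -0.4948, 0.4112)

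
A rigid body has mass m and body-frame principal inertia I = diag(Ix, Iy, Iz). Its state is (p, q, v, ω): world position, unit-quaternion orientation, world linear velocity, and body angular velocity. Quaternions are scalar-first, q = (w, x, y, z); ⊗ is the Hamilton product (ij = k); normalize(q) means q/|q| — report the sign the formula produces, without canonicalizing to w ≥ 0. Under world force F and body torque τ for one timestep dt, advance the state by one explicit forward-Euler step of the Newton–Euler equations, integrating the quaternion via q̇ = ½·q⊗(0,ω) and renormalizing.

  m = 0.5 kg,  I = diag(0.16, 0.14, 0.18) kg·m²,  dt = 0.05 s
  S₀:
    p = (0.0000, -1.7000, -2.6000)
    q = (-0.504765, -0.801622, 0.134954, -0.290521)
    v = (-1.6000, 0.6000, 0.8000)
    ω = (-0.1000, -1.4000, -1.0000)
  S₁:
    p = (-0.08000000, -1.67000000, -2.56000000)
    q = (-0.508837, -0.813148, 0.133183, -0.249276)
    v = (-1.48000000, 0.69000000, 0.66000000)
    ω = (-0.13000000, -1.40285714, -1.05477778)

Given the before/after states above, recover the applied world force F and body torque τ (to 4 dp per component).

Δω = ω₁−ω₀ = (-0.03000000, -0.00285714, -0.05477778)
I·α + gyro = (-0.0400, -0.0100, -0.2000)
v₁ − v₀ = (0.12000000, 0.09000000, -0.14000000)
m·(v₁−v₀)/dt = (1.2000, 0.9000, -1.4000)

F = (1.2000, 0.9000, -1.4000)
τ = (-0.0400, -0.0100, -0.2000)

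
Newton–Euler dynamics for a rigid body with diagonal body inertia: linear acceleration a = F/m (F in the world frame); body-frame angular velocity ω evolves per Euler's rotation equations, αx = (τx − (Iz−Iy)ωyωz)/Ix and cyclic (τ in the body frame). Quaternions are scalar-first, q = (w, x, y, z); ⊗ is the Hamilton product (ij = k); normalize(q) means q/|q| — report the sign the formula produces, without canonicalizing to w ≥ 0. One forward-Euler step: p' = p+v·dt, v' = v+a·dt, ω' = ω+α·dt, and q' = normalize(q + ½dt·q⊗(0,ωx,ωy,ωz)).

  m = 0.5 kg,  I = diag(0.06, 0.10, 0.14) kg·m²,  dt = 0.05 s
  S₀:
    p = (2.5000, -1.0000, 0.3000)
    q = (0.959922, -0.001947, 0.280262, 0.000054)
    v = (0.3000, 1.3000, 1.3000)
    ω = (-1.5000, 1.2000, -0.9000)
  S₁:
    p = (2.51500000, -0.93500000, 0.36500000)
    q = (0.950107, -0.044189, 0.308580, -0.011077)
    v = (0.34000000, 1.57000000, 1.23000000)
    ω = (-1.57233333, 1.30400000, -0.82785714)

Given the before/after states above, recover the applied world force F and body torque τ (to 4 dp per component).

F = (0.4000, 2.7000, -0.7000)
τ = (-0.1300, 0.1000, 0.1300)

Δω = ω₁−ω₀ = (-0.07233333, 0.10400000, 0.07214286)
applied torque τ = (-0.1300, 0.1000, 0.1300)
velocity change Δv = (0.04000000, 0.27000000, -0.07000000)
m·(v₁−v₀)/dt = (0.4000, 2.7000, -0.7000)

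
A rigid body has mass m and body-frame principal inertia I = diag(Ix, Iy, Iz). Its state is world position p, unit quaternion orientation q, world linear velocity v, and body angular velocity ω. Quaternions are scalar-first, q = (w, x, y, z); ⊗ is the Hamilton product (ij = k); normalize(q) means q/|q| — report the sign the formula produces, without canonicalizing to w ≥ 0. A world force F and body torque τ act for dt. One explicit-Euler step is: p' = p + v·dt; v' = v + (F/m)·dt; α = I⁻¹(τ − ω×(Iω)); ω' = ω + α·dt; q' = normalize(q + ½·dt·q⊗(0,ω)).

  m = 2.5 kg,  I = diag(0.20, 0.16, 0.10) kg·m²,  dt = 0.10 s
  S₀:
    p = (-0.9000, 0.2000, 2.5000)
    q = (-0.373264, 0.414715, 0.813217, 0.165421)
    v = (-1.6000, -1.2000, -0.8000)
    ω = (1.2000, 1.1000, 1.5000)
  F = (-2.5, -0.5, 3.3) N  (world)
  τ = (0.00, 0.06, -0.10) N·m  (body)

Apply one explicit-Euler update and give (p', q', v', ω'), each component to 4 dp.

ω×(Iω) gyroscopic = (-0.0990, 0.1800, -0.0528)
angular accel α = (0.4950, -0.7500, -0.4720)
new body rate ω' = (1.2495, 1.0250, 1.4528)
2q̇ = q⊗(0,ω) = (-1.6403282, 0.5899456, -0.8341577, -1.0795699)
q' = normalize(q + ½dt·q⊗(0,ω)) = (-0.4525, 0.4415, 0.7668, 0.1108)
a = F/m = (-1.0000, -0.2000, 1.3200)
new position p' = (-1.0600, 0.0800, 2.4200)
v + (F/m)dt = (-1.7000, -1.2200, -0.6680)

p' = (-1.0600, 0.0800, 2.4200)
q' = (-0.4525, 0.4415, 0.7668, 0.1108)
v' = (-1.7000, -1.2200, -0.6680)
ω' = (1.2495, 1.0250, 1.4528)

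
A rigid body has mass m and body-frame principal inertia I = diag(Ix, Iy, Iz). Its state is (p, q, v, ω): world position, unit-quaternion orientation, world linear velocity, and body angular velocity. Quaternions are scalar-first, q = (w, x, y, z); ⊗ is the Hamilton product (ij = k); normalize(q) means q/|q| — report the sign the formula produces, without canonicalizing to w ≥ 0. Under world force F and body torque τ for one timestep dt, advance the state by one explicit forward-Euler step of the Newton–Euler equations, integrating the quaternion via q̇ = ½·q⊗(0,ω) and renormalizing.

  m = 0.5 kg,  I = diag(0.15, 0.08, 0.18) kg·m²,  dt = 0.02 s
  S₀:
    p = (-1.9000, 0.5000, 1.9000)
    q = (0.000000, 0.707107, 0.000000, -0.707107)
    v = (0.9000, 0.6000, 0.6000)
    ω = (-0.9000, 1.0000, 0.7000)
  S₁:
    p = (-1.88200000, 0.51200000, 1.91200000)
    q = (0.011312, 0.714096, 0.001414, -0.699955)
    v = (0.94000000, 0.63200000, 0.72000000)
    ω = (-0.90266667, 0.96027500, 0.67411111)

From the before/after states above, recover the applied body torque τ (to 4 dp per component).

Δω = ω₁−ω₀ = (-0.00266667, -0.03972500, -0.02588889)
precession coupling = (0.0700, 0.0189, 0.0630)
I·α + gyro = (0.0500, -0.1400, -0.1700)

τ = (0.0500, -0.1400, -0.1700)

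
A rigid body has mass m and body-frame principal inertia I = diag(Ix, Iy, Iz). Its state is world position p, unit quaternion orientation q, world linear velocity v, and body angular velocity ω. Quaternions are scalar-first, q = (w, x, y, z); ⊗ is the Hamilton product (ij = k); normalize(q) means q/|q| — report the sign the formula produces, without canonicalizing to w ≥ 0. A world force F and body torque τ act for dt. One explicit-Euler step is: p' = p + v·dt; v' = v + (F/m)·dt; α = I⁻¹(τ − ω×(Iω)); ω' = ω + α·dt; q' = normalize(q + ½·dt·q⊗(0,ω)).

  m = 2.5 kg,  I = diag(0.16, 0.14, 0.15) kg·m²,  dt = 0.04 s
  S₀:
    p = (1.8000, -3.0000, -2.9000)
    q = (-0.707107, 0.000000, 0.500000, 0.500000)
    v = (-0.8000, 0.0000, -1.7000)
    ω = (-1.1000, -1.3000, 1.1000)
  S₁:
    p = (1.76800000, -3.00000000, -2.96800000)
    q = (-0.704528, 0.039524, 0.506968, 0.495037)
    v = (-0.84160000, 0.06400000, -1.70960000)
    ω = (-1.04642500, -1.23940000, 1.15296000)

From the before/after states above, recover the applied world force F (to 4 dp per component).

F = (-2.6000, 4.0000, -0.6000)

Δv = v₁−v₀ = (-0.04160000, 0.06400000, -0.00960000)
m·(v₁−v₀)/dt = (-2.6000, 4.0000, -0.6000)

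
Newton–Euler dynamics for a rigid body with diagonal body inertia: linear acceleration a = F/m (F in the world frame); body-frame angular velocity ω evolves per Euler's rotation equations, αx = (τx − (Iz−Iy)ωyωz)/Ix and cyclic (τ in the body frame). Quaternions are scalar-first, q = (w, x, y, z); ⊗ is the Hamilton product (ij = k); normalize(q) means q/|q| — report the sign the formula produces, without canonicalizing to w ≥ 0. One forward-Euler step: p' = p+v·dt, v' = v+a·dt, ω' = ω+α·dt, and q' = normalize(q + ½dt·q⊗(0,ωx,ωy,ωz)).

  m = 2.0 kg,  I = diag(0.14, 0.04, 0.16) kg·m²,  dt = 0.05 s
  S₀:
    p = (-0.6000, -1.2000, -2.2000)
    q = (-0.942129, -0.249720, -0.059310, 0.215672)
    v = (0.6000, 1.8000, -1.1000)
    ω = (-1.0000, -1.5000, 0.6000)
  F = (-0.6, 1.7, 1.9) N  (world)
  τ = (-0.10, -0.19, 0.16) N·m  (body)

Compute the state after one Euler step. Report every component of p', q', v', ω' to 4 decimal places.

p' = (-0.5700, -1.1100, -2.2550)
q' = (-0.9528, -0.2187, -0.0256, 0.2092)
v' = (0.5850, 1.8425, -1.0525)
ω' = (-0.9971, -1.7525, 0.6969)

a = (-0.3000, 0.8500, 0.9500)
p + v·dt = (-0.5700, -1.1100, -2.2550)
v + (F/m)dt = (0.5850, 1.8425, -1.0525)
ω×(Iω) gyroscopic = (-0.1080, 0.0120, -0.1500)
α = I⁻¹(τ − ω×Iω) = (0.0571, -5.0500, 1.9375)
ω' = ω + α·dt = (-0.9971, -1.7525, 0.6969)
2q̇ = q⊗(0,ω) = (-0.4680882, 1.2300510, 1.3473535, -0.2500074)
q + ½dt·q⊗(0,ω), renormalized = (-0.9528, -0.2187, -0.0256, 0.2092)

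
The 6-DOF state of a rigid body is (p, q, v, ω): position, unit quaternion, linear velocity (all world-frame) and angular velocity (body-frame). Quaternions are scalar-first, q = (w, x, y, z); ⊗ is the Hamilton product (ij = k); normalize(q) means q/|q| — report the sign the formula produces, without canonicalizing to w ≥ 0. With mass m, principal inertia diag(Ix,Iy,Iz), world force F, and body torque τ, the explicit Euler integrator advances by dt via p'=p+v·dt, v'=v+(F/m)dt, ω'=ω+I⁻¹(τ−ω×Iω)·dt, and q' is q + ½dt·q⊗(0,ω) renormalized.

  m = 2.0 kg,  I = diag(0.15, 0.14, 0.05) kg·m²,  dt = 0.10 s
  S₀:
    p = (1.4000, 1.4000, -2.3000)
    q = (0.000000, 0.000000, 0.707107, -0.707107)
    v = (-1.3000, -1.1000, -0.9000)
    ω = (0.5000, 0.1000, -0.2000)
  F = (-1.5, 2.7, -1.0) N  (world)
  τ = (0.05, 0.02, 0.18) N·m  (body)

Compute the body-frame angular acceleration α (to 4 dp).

ω×(Iω) gyroscopic = (0.0018, -0.0100, -0.0005)
α = I⁻¹(τ − ω×Iω) = (0.3213, 0.2143, 3.6100)

α = (0.3213, 0.2143, 3.6100)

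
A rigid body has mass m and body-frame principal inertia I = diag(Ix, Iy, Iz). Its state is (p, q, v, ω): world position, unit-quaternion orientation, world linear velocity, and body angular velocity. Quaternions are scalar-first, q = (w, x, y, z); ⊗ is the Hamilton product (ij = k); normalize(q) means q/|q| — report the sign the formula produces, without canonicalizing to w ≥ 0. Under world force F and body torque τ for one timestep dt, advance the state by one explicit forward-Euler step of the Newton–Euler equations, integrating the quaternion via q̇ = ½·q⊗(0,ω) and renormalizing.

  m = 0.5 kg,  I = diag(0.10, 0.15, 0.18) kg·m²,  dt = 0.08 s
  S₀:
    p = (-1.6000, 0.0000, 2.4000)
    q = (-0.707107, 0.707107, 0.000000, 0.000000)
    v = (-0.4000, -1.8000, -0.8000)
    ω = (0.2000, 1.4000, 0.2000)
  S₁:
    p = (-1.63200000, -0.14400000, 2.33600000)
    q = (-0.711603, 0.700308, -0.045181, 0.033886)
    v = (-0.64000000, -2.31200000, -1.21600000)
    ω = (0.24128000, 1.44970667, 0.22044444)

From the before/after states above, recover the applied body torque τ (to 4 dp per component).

ω₁ − ω₀ = (0.04128000, 0.04970667, 0.02044444)
τ = I·(Δω/dt) + ω₀×(Iω₀) = (0.0600, 0.0900, 0.0600)

τ = (0.0600, 0.0900, 0.0600)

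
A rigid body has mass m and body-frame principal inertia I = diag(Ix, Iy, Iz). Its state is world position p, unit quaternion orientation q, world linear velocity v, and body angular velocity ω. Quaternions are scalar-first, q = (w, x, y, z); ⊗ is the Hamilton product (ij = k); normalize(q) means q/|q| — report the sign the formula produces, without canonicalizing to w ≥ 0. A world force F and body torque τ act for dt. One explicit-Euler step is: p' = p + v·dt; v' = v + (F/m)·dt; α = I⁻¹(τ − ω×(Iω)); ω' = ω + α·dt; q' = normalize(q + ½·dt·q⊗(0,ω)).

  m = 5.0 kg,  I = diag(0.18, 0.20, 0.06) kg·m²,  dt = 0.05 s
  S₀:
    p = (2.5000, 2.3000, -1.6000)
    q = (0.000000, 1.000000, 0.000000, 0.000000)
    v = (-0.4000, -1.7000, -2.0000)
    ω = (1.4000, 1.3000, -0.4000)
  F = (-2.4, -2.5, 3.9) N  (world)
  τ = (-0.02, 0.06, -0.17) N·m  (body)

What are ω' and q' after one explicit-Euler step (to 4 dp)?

ω' = (1.3742, 1.3318, -0.5720)
q' = (-0.0350, 0.9988, 0.0100, 0.0325)

(τ − ω×Iω)/I = (-0.5156, 0.6360, -3.4400)
ω' = ω + α·dt = (1.3742, 1.3318, -0.5720)
q⊗(0,ω) = (-1.4000000, 0.0000000, 0.4000000, 1.3000000)
q' = normalize(q + ½dt·q⊗(0,ω)) = (-0.0350, 0.9988, 0.0100, 0.0325)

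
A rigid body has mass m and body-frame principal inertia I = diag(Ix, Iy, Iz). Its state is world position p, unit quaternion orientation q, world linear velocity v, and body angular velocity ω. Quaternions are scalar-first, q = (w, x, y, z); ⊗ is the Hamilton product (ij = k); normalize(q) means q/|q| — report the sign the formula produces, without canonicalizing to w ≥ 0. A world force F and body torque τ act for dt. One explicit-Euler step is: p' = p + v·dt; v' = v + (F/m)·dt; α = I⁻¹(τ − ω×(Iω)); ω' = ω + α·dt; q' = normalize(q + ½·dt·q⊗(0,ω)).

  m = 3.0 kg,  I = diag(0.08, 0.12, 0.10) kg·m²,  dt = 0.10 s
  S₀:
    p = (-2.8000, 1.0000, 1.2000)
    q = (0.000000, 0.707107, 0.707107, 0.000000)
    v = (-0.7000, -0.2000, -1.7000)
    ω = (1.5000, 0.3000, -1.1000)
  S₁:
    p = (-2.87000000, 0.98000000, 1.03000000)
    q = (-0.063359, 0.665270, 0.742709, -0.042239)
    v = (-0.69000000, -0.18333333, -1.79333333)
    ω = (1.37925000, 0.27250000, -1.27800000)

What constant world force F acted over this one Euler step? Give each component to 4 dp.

F = (0.3000, 0.5000, -2.8000)

v₁ − v₀ = (0.01000000, 0.01666667, -0.09333333)
m·(v₁−v₀)/dt = (0.3000, 0.5000, -2.8000)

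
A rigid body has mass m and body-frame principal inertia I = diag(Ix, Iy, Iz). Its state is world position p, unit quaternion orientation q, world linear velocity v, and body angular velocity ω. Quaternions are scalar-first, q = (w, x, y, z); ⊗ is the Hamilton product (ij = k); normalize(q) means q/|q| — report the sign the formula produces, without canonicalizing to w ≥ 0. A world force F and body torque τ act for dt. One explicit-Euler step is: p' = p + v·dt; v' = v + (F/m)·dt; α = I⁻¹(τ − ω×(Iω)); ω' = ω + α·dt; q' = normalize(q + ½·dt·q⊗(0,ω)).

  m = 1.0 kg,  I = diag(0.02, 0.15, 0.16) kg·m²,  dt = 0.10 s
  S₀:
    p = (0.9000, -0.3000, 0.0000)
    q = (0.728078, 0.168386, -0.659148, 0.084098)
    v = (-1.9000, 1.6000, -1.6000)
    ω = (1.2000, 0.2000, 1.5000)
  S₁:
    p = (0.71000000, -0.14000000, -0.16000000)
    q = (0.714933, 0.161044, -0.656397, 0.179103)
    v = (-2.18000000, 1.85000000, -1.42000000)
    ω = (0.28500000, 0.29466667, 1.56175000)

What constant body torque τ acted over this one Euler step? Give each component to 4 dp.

rate change Δω = (-0.91500000, 0.09466667, 0.06175000)
gyro term ω₀×Iω₀ = (0.0030, -0.2520, 0.0312)
τ = I·(Δω/dt) + ω₀×(Iω₀) = (-0.1800, -0.1100, 0.1300)

τ = (-0.1800, -0.1100, 0.1300)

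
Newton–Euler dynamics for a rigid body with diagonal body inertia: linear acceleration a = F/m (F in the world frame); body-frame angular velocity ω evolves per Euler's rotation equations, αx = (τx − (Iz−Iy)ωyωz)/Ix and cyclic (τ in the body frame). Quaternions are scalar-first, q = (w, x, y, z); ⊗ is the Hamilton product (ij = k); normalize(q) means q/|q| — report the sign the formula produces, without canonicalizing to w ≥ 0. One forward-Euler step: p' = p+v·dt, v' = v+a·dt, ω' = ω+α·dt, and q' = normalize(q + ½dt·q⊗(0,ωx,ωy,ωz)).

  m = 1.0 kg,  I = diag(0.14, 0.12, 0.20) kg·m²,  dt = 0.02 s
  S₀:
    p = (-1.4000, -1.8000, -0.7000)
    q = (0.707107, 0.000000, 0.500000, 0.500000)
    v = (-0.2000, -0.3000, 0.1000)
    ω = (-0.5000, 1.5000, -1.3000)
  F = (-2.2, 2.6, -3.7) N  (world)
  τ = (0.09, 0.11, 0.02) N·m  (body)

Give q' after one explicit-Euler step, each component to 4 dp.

q' = (0.7060, -0.0175, 0.5080, 0.4932)

q⊗(0,ω) = (-0.1000000, -1.7535535, 0.8106605, -0.6692391)
q + ½dt·q⊗(0,ω), renormalized = (0.7060, -0.0175, 0.5080, 0.4932)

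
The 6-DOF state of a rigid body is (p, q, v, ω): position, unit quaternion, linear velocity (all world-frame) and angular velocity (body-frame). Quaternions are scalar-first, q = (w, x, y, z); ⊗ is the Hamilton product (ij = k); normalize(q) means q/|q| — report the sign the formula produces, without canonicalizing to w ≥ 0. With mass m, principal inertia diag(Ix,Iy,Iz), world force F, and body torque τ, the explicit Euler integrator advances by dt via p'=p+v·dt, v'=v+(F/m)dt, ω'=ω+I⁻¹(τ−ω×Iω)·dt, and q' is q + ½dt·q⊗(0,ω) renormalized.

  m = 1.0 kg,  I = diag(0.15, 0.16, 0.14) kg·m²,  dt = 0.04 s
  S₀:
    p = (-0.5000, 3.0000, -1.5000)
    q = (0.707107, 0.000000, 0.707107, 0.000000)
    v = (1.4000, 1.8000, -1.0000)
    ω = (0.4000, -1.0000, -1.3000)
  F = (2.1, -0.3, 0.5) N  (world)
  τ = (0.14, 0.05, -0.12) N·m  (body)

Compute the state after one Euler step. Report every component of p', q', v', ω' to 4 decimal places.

p' = (-0.4440, 3.0720, -1.5400)
q' = (0.7208, -0.0127, 0.6926, -0.0240)
v' = (1.4840, 1.7880, -0.9800)
ω' = (0.4443, -0.9862, -1.3331)

precession coupling ω×(Iω) = (-0.0260, -0.0052, -0.0040)
(τ − ω×Iω)/I = (1.1067, 0.3450, -0.8286)
ω' = ω + α·dt = (0.4443, -0.9862, -1.3331)
2q̇ = q⊗(0,ω) = (0.7071070, -0.6363963, -0.7071070, -1.2020819)
q' = normalize(q + ½dt·q⊗(0,ω)) = (0.7208, -0.0127, 0.6926, -0.0240)
linear accel F/m = (2.1000, -0.3000, 0.5000)
new position p' = (-0.4440, 3.0720, -1.5400)
new velocity v' = (1.4840, 1.7880, -0.9800)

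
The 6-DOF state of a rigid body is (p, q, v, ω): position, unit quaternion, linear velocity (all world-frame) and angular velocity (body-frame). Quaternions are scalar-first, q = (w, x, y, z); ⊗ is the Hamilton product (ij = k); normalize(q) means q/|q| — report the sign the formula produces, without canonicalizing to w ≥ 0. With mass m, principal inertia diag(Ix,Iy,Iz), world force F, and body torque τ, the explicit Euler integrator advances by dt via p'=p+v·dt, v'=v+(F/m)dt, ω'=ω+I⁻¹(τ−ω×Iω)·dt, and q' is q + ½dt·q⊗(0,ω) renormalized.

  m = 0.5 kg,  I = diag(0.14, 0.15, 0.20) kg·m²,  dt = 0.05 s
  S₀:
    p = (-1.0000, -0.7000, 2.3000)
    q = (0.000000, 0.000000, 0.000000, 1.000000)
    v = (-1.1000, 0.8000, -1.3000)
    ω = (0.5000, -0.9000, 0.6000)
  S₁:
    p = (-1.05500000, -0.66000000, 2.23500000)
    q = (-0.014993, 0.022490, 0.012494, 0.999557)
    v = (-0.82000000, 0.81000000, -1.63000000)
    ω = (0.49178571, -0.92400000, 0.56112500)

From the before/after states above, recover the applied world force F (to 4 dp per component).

F = (2.8000, 0.1000, -3.3000)

v₁ − v₀ = (0.28000000, 0.01000000, -0.33000000)
F = m·Δv/dt = (2.8000, 0.1000, -3.3000)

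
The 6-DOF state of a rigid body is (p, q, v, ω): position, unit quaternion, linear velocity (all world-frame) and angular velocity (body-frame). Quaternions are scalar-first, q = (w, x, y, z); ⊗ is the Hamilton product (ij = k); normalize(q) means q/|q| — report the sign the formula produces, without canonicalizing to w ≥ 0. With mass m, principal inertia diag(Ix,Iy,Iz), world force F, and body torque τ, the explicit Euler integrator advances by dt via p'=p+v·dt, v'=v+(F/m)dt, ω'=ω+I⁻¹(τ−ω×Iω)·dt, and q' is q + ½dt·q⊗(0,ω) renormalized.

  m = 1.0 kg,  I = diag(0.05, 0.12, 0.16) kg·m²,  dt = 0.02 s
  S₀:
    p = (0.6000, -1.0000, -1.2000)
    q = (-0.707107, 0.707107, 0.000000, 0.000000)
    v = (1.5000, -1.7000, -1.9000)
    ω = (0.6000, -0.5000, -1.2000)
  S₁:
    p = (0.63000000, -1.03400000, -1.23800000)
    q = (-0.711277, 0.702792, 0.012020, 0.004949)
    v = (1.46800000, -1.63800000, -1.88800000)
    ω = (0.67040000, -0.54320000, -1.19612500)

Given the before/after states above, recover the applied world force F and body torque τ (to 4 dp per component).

F = (-1.6000, 3.1000, 0.6000)
τ = (0.2000, -0.1800, 0.0100)

v₁ − v₀ = (-0.03200000, 0.06200000, 0.01200000)
F = m·Δv/dt = (-1.6000, 3.1000, 0.6000)
ω₁ − ω₀ = (0.07040000, -0.04320000, 0.00387500)
τ = I·(Δω/dt) + ω₀×(Iω₀) = (0.2000, -0.1800, 0.0100)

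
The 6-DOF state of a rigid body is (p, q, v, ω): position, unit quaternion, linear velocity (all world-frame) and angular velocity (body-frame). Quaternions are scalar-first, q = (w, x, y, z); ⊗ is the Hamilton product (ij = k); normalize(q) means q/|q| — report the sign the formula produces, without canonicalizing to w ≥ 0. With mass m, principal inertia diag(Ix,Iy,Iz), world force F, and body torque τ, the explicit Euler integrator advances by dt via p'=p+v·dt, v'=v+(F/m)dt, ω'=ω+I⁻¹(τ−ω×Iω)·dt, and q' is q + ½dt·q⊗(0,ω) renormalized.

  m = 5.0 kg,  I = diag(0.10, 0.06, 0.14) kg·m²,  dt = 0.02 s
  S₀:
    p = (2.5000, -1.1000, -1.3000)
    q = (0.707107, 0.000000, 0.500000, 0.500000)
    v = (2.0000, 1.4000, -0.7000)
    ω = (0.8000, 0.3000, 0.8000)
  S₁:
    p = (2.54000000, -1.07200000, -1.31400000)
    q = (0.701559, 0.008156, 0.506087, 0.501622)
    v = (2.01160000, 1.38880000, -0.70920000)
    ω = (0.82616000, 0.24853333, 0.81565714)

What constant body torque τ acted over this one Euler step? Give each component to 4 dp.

Δω = ω₁−ω₀ = (0.02616000, -0.05146667, 0.01565714)
gyro term ω₀×Iω₀ = (0.0192, -0.0256, -0.0096)
applied torque τ = (0.1500, -0.1800, 0.1000)

τ = (0.1500, -0.1800, 0.1000)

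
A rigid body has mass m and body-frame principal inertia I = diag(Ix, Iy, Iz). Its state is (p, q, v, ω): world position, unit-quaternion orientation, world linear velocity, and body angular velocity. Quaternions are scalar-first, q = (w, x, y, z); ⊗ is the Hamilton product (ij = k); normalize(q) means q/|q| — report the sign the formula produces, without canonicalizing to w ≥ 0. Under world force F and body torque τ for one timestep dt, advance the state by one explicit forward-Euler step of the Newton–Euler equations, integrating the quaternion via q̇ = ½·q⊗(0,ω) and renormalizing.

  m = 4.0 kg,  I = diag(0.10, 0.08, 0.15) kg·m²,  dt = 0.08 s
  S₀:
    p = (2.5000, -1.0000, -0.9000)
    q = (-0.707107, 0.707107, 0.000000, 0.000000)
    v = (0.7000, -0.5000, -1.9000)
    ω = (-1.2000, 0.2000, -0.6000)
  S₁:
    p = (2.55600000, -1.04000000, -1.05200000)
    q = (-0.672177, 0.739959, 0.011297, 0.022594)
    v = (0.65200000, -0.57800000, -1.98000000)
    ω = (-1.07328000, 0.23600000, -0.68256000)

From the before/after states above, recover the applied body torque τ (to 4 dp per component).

τ = (0.1500, 0.0000, -0.1500)

Δω = ω₁−ω₀ = (0.12672000, 0.03600000, -0.08256000)
precession coupling = (-0.0084, -0.0360, 0.0048)
τ = I·(Δω/dt) + ω₀×(Iω₀) = (0.1500, 0.0000, -0.1500)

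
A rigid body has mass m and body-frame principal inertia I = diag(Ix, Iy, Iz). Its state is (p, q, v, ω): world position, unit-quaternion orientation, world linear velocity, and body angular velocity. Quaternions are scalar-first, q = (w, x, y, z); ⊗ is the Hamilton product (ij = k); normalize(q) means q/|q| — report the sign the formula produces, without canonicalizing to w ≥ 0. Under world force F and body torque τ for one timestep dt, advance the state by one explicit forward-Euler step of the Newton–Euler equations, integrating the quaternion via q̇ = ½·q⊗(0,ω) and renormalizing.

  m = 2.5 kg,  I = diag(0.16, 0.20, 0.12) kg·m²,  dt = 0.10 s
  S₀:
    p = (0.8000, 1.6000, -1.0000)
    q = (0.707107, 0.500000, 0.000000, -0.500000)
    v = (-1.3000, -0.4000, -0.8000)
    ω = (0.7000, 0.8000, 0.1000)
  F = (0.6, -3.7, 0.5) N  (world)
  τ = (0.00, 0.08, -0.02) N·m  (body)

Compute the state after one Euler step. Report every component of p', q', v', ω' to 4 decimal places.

p' = (0.6700, 1.5600, -1.0800)
q' = (0.6911, 0.5440, 0.0083, -0.4758)
v' = (-1.2760, -0.5480, -0.7800)
ω' = (0.7040, 0.8386, 0.0647)

linear accel F/m = (0.2400, -1.4800, 0.2000)
p + v·dt = (0.6700, 1.5600, -1.0800)
new velocity v' = (-1.2760, -0.5480, -0.7800)
(τ − ω×Iω)/I = (0.0400, 0.3860, -0.3533)
ω' = ω + α·dt = (0.7040, 0.8386, 0.0647)
q⊗(0,ω) = (-0.3000000, 0.8949749, 0.1656856, 0.4707107)
updated quaternion q' = (0.6911, 0.5440, 0.0083, -0.4758)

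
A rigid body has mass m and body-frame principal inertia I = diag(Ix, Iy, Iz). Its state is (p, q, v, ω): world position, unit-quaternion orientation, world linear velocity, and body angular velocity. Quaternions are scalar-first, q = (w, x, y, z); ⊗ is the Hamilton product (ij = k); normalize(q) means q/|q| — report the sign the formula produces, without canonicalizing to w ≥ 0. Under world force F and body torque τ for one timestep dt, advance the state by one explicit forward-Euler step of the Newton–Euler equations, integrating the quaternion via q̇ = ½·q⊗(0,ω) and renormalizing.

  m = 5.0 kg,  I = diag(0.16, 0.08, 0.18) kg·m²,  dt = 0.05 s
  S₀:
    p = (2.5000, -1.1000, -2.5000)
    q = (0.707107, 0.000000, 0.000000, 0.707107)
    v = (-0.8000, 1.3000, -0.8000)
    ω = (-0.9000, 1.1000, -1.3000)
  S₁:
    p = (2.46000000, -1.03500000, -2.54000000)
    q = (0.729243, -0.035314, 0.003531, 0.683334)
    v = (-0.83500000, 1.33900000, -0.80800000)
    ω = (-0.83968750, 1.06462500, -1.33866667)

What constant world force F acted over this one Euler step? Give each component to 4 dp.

F = (-3.5000, 3.9000, -0.8000)

velocity change Δv = (-0.03500000, 0.03900000, -0.00800000)
m·(v₁−v₀)/dt = (-3.5000, 3.9000, -0.8000)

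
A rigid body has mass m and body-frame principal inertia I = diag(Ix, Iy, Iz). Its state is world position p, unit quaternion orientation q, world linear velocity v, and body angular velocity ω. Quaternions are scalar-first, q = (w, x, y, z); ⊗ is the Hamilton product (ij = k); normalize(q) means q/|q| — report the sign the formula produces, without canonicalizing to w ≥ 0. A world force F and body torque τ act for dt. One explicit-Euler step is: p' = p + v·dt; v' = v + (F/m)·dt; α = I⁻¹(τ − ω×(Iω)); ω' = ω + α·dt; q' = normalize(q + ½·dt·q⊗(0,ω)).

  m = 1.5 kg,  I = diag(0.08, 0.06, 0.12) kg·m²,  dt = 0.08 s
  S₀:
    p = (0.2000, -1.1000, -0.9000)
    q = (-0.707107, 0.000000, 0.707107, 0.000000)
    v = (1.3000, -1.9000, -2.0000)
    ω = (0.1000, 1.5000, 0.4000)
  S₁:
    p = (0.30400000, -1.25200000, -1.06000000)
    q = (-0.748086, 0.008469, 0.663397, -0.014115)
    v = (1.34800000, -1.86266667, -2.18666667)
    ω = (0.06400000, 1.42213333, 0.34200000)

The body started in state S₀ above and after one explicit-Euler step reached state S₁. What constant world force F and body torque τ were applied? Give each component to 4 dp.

F = (0.9000, 0.7000, -3.5000)
τ = (0.0000, -0.0600, -0.0900)

Δv = v₁−v₀ = (0.04800000, 0.03733333, -0.18666667)
m·(v₁−v₀)/dt = (0.9000, 0.7000, -3.5000)
ω₁ − ω₀ = (-0.03600000, -0.07786667, -0.05800000)
gyro term ω₀×Iω₀ = (0.0360, -0.0016, -0.0030)
I·α + gyro = (0.0000, -0.0600, -0.0900)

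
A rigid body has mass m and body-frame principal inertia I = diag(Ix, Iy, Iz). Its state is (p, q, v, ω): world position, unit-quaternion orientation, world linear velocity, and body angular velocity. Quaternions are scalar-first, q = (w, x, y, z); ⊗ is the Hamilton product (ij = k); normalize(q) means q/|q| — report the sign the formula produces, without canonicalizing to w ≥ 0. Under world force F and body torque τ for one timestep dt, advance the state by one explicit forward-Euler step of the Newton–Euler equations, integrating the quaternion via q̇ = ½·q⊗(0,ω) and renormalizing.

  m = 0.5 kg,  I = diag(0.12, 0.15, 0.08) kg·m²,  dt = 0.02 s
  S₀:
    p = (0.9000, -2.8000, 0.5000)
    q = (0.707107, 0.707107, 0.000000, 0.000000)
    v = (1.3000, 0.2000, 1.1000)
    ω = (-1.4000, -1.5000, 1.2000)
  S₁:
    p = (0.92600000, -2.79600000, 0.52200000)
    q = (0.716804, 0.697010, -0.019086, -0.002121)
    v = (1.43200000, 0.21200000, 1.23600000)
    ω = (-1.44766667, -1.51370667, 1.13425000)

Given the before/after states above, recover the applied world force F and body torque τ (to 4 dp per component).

rate change Δω = (-0.04766667, -0.01370667, -0.06575000)
I·α + gyro = (-0.1600, -0.1700, -0.2000)
velocity change Δv = (0.13200000, 0.01200000, 0.13600000)
applied force F = (3.3000, 0.3000, 3.4000)

F = (3.3000, 0.3000, 3.4000)
τ = (-0.1600, -0.1700, -0.2000)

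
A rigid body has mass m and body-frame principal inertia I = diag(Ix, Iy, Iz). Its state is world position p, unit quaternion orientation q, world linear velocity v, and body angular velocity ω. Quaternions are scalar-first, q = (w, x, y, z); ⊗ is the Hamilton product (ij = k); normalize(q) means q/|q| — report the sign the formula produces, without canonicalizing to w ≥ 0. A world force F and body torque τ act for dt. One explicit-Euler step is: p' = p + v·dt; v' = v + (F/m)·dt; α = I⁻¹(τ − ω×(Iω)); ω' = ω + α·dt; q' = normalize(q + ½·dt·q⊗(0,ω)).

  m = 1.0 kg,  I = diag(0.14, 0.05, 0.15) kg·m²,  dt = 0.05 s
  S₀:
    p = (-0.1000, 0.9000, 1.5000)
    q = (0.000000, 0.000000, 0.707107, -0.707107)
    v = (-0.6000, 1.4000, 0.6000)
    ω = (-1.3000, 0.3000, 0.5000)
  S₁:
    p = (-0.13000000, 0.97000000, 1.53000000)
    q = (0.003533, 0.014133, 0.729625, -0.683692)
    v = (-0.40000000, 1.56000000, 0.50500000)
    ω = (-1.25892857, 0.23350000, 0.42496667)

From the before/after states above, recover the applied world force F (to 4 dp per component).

v₁ − v₀ = (0.20000000, 0.16000000, -0.09500000)
applied force F = (4.0000, 3.2000, -1.9000)

F = (4.0000, 3.2000, -1.9000)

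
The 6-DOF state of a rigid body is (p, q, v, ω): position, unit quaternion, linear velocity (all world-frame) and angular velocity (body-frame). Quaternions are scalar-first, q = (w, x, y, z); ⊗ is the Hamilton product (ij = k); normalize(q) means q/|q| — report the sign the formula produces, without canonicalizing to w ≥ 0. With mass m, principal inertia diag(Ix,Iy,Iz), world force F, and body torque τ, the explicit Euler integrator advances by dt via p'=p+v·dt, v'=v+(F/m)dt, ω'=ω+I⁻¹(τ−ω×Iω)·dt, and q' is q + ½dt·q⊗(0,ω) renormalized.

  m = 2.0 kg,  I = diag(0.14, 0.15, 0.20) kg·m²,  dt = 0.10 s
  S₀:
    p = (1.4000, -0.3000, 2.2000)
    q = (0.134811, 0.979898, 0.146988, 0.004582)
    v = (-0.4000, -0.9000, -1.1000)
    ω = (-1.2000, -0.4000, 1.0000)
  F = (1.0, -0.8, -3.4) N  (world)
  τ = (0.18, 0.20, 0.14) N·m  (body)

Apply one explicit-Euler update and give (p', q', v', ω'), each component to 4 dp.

linear accel F/m = (0.5000, -0.4000, -1.7000)
p' = p + v·dt = (1.3600, -0.3900, 2.0900)
v + (F/m)dt = (-0.3500, -0.9400, -1.2700)
α = I⁻¹(τ − ω×Iω) = (1.4286, 0.8533, 0.6760)
new body rate ω' = (-1.0571, -0.3147, 1.0676)
2q̇ = q⊗(0,ω) = (1.2300908, -0.0129524, -1.0393208, -0.0807626)
updated quaternion q' = (0.1957, 0.9761, 0.0947, 0.0005)

p' = (1.3600, -0.3900, 2.0900)
q' = (0.1957, 0.9761, 0.0947, 0.0005)
v' = (-0.3500, -0.9400, -1.2700)
ω' = (-1.0571, -0.3147, 1.0676)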